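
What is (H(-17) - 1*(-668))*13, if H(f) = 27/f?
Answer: 147277/17 ≈ 8663.4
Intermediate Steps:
(H(-17) - 1*(-668))*13 = (27/(-17) - 1*(-668))*13 = (27*(-1/17) + 668)*13 = (-27/17 + 668)*13 = (11329/17)*13 = 147277/17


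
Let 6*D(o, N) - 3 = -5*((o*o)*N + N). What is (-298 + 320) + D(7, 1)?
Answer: -115/6 ≈ -19.167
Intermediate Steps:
D(o, N) = ½ - 5*N/6 - 5*N*o²/6 (D(o, N) = ½ + (-5*((o*o)*N + N))/6 = ½ + (-5*(o²*N + N))/6 = ½ + (-5*(N*o² + N))/6 = ½ + (-5*(N + N*o²))/6 = ½ + (-5*N - 5*N*o²)/6 = ½ + (-5*N/6 - 5*N*o²/6) = ½ - 5*N/6 - 5*N*o²/6)
(-298 + 320) + D(7, 1) = (-298 + 320) + (½ - ⅚*1 - ⅚*1*7²) = 22 + (½ - ⅚ - ⅚*1*49) = 22 + (½ - ⅚ - 245/6) = 22 - 247/6 = -115/6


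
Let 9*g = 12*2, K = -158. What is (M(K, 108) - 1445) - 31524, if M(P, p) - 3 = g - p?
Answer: -99214/3 ≈ -33071.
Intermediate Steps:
g = 8/3 (g = (12*2)/9 = (⅑)*24 = 8/3 ≈ 2.6667)
M(P, p) = 17/3 - p (M(P, p) = 3 + (8/3 - p) = 17/3 - p)
(M(K, 108) - 1445) - 31524 = ((17/3 - 1*108) - 1445) - 31524 = ((17/3 - 108) - 1445) - 31524 = (-307/3 - 1445) - 31524 = -4642/3 - 31524 = -99214/3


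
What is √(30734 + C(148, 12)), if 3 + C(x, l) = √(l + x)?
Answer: √(30731 + 4*√10) ≈ 175.34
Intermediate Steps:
C(x, l) = -3 + √(l + x)
√(30734 + C(148, 12)) = √(30734 + (-3 + √(12 + 148))) = √(30734 + (-3 + √160)) = √(30734 + (-3 + 4*√10)) = √(30731 + 4*√10)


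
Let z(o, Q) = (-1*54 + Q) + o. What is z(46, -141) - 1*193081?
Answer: -193230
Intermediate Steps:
z(o, Q) = -54 + Q + o (z(o, Q) = (-54 + Q) + o = -54 + Q + o)
z(46, -141) - 1*193081 = (-54 - 141 + 46) - 1*193081 = -149 - 193081 = -193230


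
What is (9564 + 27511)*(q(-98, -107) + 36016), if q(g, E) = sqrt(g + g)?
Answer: 1335293200 + 519050*I ≈ 1.3353e+9 + 5.1905e+5*I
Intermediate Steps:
q(g, E) = sqrt(2)*sqrt(g) (q(g, E) = sqrt(2*g) = sqrt(2)*sqrt(g))
(9564 + 27511)*(q(-98, -107) + 36016) = (9564 + 27511)*(sqrt(2)*sqrt(-98) + 36016) = 37075*(sqrt(2)*(7*I*sqrt(2)) + 36016) = 37075*(14*I + 36016) = 37075*(36016 + 14*I) = 1335293200 + 519050*I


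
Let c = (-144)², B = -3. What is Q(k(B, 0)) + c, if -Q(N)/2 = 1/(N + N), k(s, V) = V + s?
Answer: 62209/3 ≈ 20736.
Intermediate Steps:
c = 20736
Q(N) = -1/N (Q(N) = -2/(N + N) = -2*1/(2*N) = -1/N)
Q(k(B, 0)) + c = -1/(0 - 3) + 20736 = -1/(-3) + 20736 = -1*(-⅓) + 20736 = ⅓ + 20736 = 62209/3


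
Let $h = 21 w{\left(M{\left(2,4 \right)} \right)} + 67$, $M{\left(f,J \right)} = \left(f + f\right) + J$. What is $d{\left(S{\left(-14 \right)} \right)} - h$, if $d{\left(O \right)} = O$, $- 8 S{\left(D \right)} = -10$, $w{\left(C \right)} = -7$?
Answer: $\frac{325}{4} \approx 81.25$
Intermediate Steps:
$M{\left(f,J \right)} = J + 2 f$ ($M{\left(f,J \right)} = 2 f + J = J + 2 f$)
$S{\left(D \right)} = \frac{5}{4}$ ($S{\left(D \right)} = \left(- \frac{1}{8}\right) \left(-10\right) = \frac{5}{4}$)
$h = -80$ ($h = 21 \left(-7\right) + 67 = -147 + 67 = -80$)
$d{\left(S{\left(-14 \right)} \right)} - h = \frac{5}{4} - -80 = \frac{5}{4} + 80 = \frac{325}{4}$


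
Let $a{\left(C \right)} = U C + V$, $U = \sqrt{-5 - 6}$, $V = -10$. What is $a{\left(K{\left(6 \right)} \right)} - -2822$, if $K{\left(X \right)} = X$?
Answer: $2812 + 6 i \sqrt{11} \approx 2812.0 + 19.9 i$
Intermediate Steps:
$U = i \sqrt{11}$ ($U = \sqrt{-11} = i \sqrt{11} \approx 3.3166 i$)
$a{\left(C \right)} = -10 + i C \sqrt{11}$ ($a{\left(C \right)} = i \sqrt{11} C - 10 = i C \sqrt{11} - 10 = -10 + i C \sqrt{11}$)
$a{\left(K{\left(6 \right)} \right)} - -2822 = \left(-10 + i 6 \sqrt{11}\right) - -2822 = \left(-10 + 6 i \sqrt{11}\right) + 2822 = 2812 + 6 i \sqrt{11}$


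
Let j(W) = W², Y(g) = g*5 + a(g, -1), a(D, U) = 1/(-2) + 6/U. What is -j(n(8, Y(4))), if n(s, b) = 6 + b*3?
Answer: -8649/4 ≈ -2162.3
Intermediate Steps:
a(D, U) = -½ + 6/U (a(D, U) = 1*(-½) + 6/U = -½ + 6/U)
Y(g) = -13/2 + 5*g (Y(g) = g*5 + (½)*(12 - 1*(-1))/(-1) = 5*g + (½)*(-1)*(12 + 1) = 5*g + (½)*(-1)*13 = 5*g - 13/2 = -13/2 + 5*g)
n(s, b) = 6 + 3*b
-j(n(8, Y(4))) = -(6 + 3*(-13/2 + 5*4))² = -(6 + 3*(-13/2 + 20))² = -(6 + 3*(27/2))² = -(6 + 81/2)² = -(93/2)² = -1*8649/4 = -8649/4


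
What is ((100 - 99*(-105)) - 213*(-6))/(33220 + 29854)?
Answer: 193/1034 ≈ 0.18665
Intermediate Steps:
((100 - 99*(-105)) - 213*(-6))/(33220 + 29854) = ((100 + 10395) + 1278)/63074 = (10495 + 1278)*(1/63074) = 11773*(1/63074) = 193/1034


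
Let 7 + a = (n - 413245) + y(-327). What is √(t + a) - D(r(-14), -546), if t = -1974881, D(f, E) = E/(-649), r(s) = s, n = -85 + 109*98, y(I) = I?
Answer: -546/649 + 3*I*√264207 ≈ -0.84129 + 1542.0*I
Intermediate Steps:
n = 10597 (n = -85 + 10682 = 10597)
a = -402982 (a = -7 + ((10597 - 413245) - 327) = -7 + (-402648 - 327) = -7 - 402975 = -402982)
D(f, E) = -E/649 (D(f, E) = E*(-1/649) = -E/649)
√(t + a) - D(r(-14), -546) = √(-1974881 - 402982) - (-1)*(-546)/649 = √(-2377863) - 1*546/649 = 3*I*√264207 - 546/649 = -546/649 + 3*I*√264207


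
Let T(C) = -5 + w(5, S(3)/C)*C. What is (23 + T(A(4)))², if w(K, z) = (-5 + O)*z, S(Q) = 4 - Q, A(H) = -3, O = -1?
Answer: 144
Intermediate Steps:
w(K, z) = -6*z (w(K, z) = (-5 - 1)*z = -6*z)
T(C) = -11 (T(C) = -5 + (-6*(4 - 1*3)/C)*C = -5 + (-6*(4 - 3)/C)*C = -5 + (-6/C)*C = -5 - 6 = -11)
(23 + T(A(4)))² = (23 - 11)² = 12² = 144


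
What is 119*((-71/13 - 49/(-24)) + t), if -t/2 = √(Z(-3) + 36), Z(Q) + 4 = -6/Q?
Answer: -126973/312 - 238*√34 ≈ -1794.7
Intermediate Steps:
Z(Q) = -4 - 6/Q
t = -2*√34 (t = -2*√((-4 - 6/(-3)) + 36) = -2*√((-4 - 6*(-⅓)) + 36) = -2*√((-4 + 2) + 36) = -2*√(-2 + 36) = -2*√34 ≈ -11.662)
119*((-71/13 - 49/(-24)) + t) = 119*((-71/13 - 49/(-24)) - 2*√34) = 119*((-71*1/13 - 49*(-1/24)) - 2*√34) = 119*((-71/13 + 49/24) - 2*√34) = 119*(-1067/312 - 2*√34) = -126973/312 - 238*√34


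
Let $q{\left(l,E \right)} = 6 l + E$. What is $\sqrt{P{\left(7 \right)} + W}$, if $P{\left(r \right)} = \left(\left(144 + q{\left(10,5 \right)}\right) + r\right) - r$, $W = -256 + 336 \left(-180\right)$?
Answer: $i \sqrt{60527} \approx 246.02 i$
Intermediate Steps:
$q{\left(l,E \right)} = E + 6 l$
$W = -60736$ ($W = -256 - 60480 = -60736$)
$P{\left(r \right)} = 209$ ($P{\left(r \right)} = \left(\left(144 + \left(5 + 6 \cdot 10\right)\right) + r\right) - r = \left(\left(144 + \left(5 + 60\right)\right) + r\right) - r = \left(\left(144 + 65\right) + r\right) - r = \left(209 + r\right) - r = 209$)
$\sqrt{P{\left(7 \right)} + W} = \sqrt{209 - 60736} = \sqrt{-60527} = i \sqrt{60527}$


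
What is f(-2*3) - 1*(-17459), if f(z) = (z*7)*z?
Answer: 17711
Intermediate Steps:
f(z) = 7*z² (f(z) = (7*z)*z = 7*z²)
f(-2*3) - 1*(-17459) = 7*(-2*3)² - 1*(-17459) = 7*(-6)² + 17459 = 7*36 + 17459 = 252 + 17459 = 17711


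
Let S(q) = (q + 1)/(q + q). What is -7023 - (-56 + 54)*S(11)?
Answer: -77241/11 ≈ -7021.9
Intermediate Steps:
S(q) = (1 + q)/(2*q) (S(q) = (1 + q)/((2*q)) = (1 + q)*(1/(2*q)) = (1 + q)/(2*q))
-7023 - (-56 + 54)*S(11) = -7023 - (-56 + 54)*(1/2)*(1 + 11)/11 = -7023 - (-2)*(1/2)*(1/11)*12 = -7023 - (-2)*6/11 = -7023 - 1*(-12/11) = -7023 + 12/11 = -77241/11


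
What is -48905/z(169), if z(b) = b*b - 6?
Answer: -9781/5711 ≈ -1.7127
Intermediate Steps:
z(b) = -6 + b**2 (z(b) = b**2 - 6 = -6 + b**2)
-48905/z(169) = -48905/(-6 + 169**2) = -48905/(-6 + 28561) = -48905/28555 = -48905*1/28555 = -9781/5711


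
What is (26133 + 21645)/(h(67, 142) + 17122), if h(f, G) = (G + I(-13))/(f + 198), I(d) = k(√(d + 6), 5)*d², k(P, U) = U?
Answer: 12661170/4538317 ≈ 2.7898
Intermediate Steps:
I(d) = 5*d²
h(f, G) = (845 + G)/(198 + f) (h(f, G) = (G + 5*(-13)²)/(f + 198) = (G + 5*169)/(198 + f) = (G + 845)/(198 + f) = (845 + G)/(198 + f))
(26133 + 21645)/(h(67, 142) + 17122) = (26133 + 21645)/((845 + 142)/(198 + 67) + 17122) = 47778/(987/265 + 17122) = 47778/(4538317/265) = 47778*(265/4538317) = 12661170/4538317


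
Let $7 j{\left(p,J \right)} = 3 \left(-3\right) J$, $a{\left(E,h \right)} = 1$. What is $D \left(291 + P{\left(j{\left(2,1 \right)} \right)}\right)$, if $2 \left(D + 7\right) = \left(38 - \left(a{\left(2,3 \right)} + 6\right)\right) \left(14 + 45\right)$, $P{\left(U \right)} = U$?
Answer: $\frac{1840410}{7} \approx 2.6292 \cdot 10^{5}$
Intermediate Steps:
$j{\left(p,J \right)} = - \frac{9 J}{7}$ ($j{\left(p,J \right)} = \frac{3 \left(-3\right) J}{7} = \frac{\left(-9\right) J}{7} = - \frac{9 J}{7}$)
$D = \frac{1815}{2}$ ($D = -7 + \frac{\left(38 - \left(1 + 6\right)\right) \left(14 + 45\right)}{2} = -7 + \frac{\left(38 - 7\right) 59}{2} = -7 + \frac{31 \cdot 59}{2} = -7 + \frac{1}{2} \cdot 1829 = -7 + \frac{1829}{2} = \frac{1815}{2} \approx 907.5$)
$D \left(291 + P{\left(j{\left(2,1 \right)} \right)}\right) = \frac{1815 \left(291 - \frac{9}{7}\right)}{2} = \frac{1815}{2} \cdot \frac{2028}{7} = \frac{1840410}{7}$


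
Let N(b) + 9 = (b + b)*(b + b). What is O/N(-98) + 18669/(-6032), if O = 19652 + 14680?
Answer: -509929659/231671024 ≈ -2.2011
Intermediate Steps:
O = 34332
N(b) = -9 + 4*b**2 (N(b) = -9 + (b + b)*(b + b) = -9 + (2*b)*(2*b) = -9 + 4*b**2)
O/N(-98) + 18669/(-6032) = 34332/(-9 + 4*(-98)**2) + 18669/(-6032) = 34332/(-9 + 4*9604) + 18669*(-1/6032) = 34332/(-9 + 38416) - 18669/6032 = 34332/38407 - 18669/6032 = -509929659/231671024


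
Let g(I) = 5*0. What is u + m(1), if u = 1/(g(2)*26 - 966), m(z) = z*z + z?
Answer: 1931/966 ≈ 1.9990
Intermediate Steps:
g(I) = 0
m(z) = z + z² (m(z) = z² + z = z + z²)
u = -1/966 (u = 1/(0*26 - 966) = 1/(0 - 966) = 1/(-966) = -1/966 ≈ -0.0010352)
u + m(1) = -1/966 + 1*(1 + 1) = -1/966 + 1*2 = -1/966 + 2 = 1931/966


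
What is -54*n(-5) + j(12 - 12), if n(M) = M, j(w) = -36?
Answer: 234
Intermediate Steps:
-54*n(-5) + j(12 - 12) = -54*(-5) - 36 = 270 - 36 = 234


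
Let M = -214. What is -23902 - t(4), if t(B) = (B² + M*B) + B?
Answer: -23066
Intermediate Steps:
t(B) = B² - 213*B (t(B) = (B² - 214*B) + B = B² - 213*B)
-23902 - t(4) = -23902 - 4*(-213 + 4) = -23902 - 4*(-209) = -23902 - 1*(-836) = -23902 + 836 = -23066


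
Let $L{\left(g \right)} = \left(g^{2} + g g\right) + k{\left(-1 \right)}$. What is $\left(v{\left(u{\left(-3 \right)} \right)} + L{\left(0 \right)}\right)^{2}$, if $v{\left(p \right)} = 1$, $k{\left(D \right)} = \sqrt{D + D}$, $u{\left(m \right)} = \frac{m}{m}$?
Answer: $\left(1 + i \sqrt{2}\right)^{2} \approx -1.0 + 2.8284 i$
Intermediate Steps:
$u{\left(m \right)} = 1$
$k{\left(D \right)} = \sqrt{2} \sqrt{D}$ ($k{\left(D \right)} = \sqrt{2 D} = \sqrt{2} \sqrt{D}$)
$L{\left(g \right)} = 2 g^{2} + i \sqrt{2}$ ($L{\left(g \right)} = \left(g^{2} + g g\right) + \sqrt{2} \sqrt{-1} = \left(g^{2} + g^{2}\right) + \sqrt{2} i = 2 g^{2} + i \sqrt{2}$)
$\left(v{\left(u{\left(-3 \right)} \right)} + L{\left(0 \right)}\right)^{2} = \left(1 + \left(2 \cdot 0^{2} + i \sqrt{2}\right)\right)^{2} = \left(1 + \left(2 \cdot 0 + i \sqrt{2}\right)\right)^{2} = \left(1 + \left(0 + i \sqrt{2}\right)\right)^{2} = \left(1 + i \sqrt{2}\right)^{2}$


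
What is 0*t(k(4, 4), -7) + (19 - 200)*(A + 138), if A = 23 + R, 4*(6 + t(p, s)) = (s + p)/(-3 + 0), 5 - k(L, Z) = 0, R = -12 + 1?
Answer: -27150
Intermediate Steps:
R = -11
k(L, Z) = 5 (k(L, Z) = 5 - 1*0 = 5 + 0 = 5)
t(p, s) = -6 - p/12 - s/12 (t(p, s) = -6 + ((s + p)/(-3 + 0))/4 = -6 + ((p + s)/(-3))/4 = -6 + ((p + s)*(-⅓))/4 = -6 + (-p/3 - s/3)/4 = -6 + (-p/12 - s/12) = -6 - p/12 - s/12)
A = 12 (A = 23 - 11 = 12)
0*t(k(4, 4), -7) + (19 - 200)*(A + 138) = 0*(-6 - 1/12*5 - 1/12*(-7)) + (19 - 200)*(12 + 138) = 0*(-6 - 5/12 + 7/12) - 181*150 = 0*(-35/6) - 27150 = 0 - 27150 = -27150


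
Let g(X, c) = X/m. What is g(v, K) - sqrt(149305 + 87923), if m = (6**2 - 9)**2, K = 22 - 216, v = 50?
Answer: 50/729 - 2*sqrt(59307) ≈ -486.99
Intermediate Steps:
K = -194
m = 729 (m = (36 - 9)**2 = 27**2 = 729)
g(X, c) = X/729
g(v, K) - sqrt(149305 + 87923) = (1/729)*50 - sqrt(149305 + 87923) = 50/729 - sqrt(237228) = 50/729 - 2*sqrt(59307)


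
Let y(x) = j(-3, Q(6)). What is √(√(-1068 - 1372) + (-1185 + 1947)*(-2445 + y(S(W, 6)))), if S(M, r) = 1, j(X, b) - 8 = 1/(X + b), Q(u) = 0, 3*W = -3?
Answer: √(-1857248 + 2*I*√610) ≈ 0.02 + 1362.8*I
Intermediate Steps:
W = -1 (W = (⅓)*(-3) = -1)
j(X, b) = 8 + 1/(X + b)
y(x) = 23/3 (y(x) = (1 + 8*(-3) + 8*0)/(-3 + 0) = (1 - 24 + 0)/(-3) = -⅓*(-23) = 23/3)
√(√(-1068 - 1372) + (-1185 + 1947)*(-2445 + y(S(W, 6)))) = √(√(-1068 - 1372) + (-1185 + 1947)*(-2445 + 23/3)) = √(√(-2440) + 762*(-7312/3)) = √(2*I*√610 - 1857248) = √(-1857248 + 2*I*√610)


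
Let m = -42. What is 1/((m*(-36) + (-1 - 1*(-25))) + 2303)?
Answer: 1/3839 ≈ 0.00026048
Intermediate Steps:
1/((m*(-36) + (-1 - 1*(-25))) + 2303) = 1/((-42*(-36) + (-1 - 1*(-25))) + 2303) = 1/((1512 + (-1 + 25)) + 2303) = 1/((1512 + 24) + 2303) = 1/(1536 + 2303) = 1/3839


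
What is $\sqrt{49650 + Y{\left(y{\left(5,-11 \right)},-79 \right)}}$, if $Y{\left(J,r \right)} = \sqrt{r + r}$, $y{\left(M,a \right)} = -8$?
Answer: $\sqrt{49650 + i \sqrt{158}} \approx 222.82 + 0.028 i$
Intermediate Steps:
$Y{\left(J,r \right)} = \sqrt{2} \sqrt{r}$ ($Y{\left(J,r \right)} = \sqrt{2 r} = \sqrt{2} \sqrt{r}$)
$\sqrt{49650 + Y{\left(y{\left(5,-11 \right)},-79 \right)}} = \sqrt{49650 + \sqrt{2} \sqrt{-79}} = \sqrt{49650 + \sqrt{2} i \sqrt{79}} = \sqrt{49650 + i \sqrt{158}}$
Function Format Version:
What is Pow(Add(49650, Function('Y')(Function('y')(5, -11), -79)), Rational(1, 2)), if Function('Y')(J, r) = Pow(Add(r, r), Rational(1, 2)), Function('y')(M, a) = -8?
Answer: Pow(Add(49650, Mul(I, Pow(158, Rational(1, 2)))), Rational(1, 2)) ≈ Add(222.82, Mul(0.028, I))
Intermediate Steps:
Function('Y')(J, r) = Mul(Pow(2, Rational(1, 2)), Pow(r, Rational(1, 2))) (Function('Y')(J, r) = Pow(Mul(2, r), Rational(1, 2)) = Mul(Pow(2, Rational(1, 2)), Pow(r, Rational(1, 2))))
Pow(Add(49650, Function('Y')(Function('y')(5, -11), -79)), Rational(1, 2)) = Pow(Add(49650, Mul(Pow(2, Rational(1, 2)), Pow(-79, Rational(1, 2)))), Rational(1, 2)) = Pow(Add(49650, Mul(Pow(2, Rational(1, 2)), Mul(I, Pow(79, Rational(1, 2))))), Rational(1, 2)) = Pow(Add(49650, Mul(I, Pow(158, Rational(1, 2)))), Rational(1, 2))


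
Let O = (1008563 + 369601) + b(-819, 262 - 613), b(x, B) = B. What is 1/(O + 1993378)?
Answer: 1/3371191 ≈ 2.9663e-7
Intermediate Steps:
O = 1377813 (O = (1008563 + 369601) + (262 - 613) = 1378164 - 351 = 1377813)
1/(O + 1993378) = 1/(1377813 + 1993378) = 1/3371191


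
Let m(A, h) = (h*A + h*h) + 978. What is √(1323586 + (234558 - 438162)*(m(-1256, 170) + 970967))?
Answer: I*√160301195714 ≈ 4.0038e+5*I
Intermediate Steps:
m(A, h) = 978 + h² + A*h (m(A, h) = (A*h + h²) + 978 = (h² + A*h) + 978 = 978 + h² + A*h)
√(1323586 + (234558 - 438162)*(m(-1256, 170) + 970967)) = √(1323586 + (234558 - 438162)*((978 + 170² - 1256*170) + 970967)) = √(1323586 - 203604*((978 + 28900 - 213520) + 970967)) = √(1323586 - 203604*(-183642 + 970967)) = √(1323586 - 203604*787325) = √(1323586 - 160302519300) = √(-160301195714) = I*√160301195714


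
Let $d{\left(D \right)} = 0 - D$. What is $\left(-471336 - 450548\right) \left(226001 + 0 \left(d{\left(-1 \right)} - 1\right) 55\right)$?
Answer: $-208346705884$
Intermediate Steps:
$d{\left(D \right)} = - D$
$\left(-471336 - 450548\right) \left(226001 + 0 \left(d{\left(-1 \right)} - 1\right) 55\right) = \left(-471336 - 450548\right) \left(226001 + 0 \left(\left(-1\right) \left(-1\right) - 1\right) 55\right) = - 921884 \left(226001 + 0 \left(1 - 1\right) 55\right) = - 921884 \left(226001 + 0 \cdot 0 \cdot 55\right) = - 921884 \left(226001 + 0 \cdot 55\right) = - 921884 \left(226001 + 0\right) = \left(-921884\right) 226001 = -208346705884$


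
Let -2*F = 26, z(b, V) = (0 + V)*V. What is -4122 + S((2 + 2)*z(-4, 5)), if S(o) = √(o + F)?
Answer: -4122 + √87 ≈ -4112.7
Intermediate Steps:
z(b, V) = V² (z(b, V) = V*V = V²)
F = -13 (F = -½*26 = -13)
S(o) = √(-13 + o) (S(o) = √(o - 13) = √(-13 + o))
-4122 + S((2 + 2)*z(-4, 5)) = -4122 + √(-13 + (2 + 2)*5²) = -4122 + √(-13 + 4*25) = -4122 + √(-13 + 100) = -4122 + √87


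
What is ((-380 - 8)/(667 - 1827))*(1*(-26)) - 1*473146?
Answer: -68607431/145 ≈ -4.7315e+5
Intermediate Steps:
((-380 - 8)/(667 - 1827))*(1*(-26)) - 1*473146 = -388/(-1160)*(-26) - 473146 = -388*(-1/1160)*(-26) - 473146 = (97/290)*(-26) - 473146 = -1261/145 - 473146 = -68607431/145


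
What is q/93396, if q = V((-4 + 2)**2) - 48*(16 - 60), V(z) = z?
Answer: 529/23349 ≈ 0.022656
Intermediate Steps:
q = 2116 (q = (-4 + 2)**2 - 48*(16 - 60) = (-2)**2 - 48*(-44) = 4 - 1*(-2112) = 4 + 2112 = 2116)
q/93396 = 2116/93396 = 2116*(1/93396) = 529/23349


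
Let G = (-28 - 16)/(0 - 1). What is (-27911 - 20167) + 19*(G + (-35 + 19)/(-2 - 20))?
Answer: -519510/11 ≈ -47228.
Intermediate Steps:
G = 44 (G = -44/(-1) = -44*(-1) = 44)
(-27911 - 20167) + 19*(G + (-35 + 19)/(-2 - 20)) = (-27911 - 20167) + 19*(44 + (-35 + 19)/(-2 - 20)) = -48078 + 19*(44 - 16/(-22)) = -48078 + 19*(44 - 16*(-1/22)) = -48078 + 19*(44 + 8/11) = -48078 + 19*(492/11) = -48078 + 9348/11 = -519510/11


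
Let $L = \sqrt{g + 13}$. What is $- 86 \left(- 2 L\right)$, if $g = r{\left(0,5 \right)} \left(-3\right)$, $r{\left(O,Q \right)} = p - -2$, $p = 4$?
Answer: $172 i \sqrt{5} \approx 384.6 i$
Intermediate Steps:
$r{\left(O,Q \right)} = 6$ ($r{\left(O,Q \right)} = 4 - -2 = 4 + 2 = 6$)
$g = -18$ ($g = 6 \left(-3\right) = -18$)
$L = i \sqrt{5}$ ($L = \sqrt{-18 + 13} = \sqrt{-5} = i \sqrt{5} \approx 2.2361 i$)
$- 86 \left(- 2 L\right) = - 86 \left(- 2 i \sqrt{5}\right) = 172 i \sqrt{5}$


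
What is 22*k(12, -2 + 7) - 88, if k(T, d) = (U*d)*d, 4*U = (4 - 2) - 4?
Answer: -363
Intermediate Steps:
U = -1/2 (U = ((4 - 2) - 4)/4 = (2 - 4)/4 = (1/4)*(-2) = -1/2 ≈ -0.50000)
k(T, d) = -d**2/2 (k(T, d) = (-d/2)*d = -d**2/2)
22*k(12, -2 + 7) - 88 = 22*(-(-2 + 7)**2/2) - 88 = 22*(-1/2*5**2) - 88 = 22*(-1/2*25) - 88 = 22*(-25/2) - 88 = -275 - 88 = -363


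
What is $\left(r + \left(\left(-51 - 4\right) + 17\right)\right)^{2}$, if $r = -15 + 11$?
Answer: $1764$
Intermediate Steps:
$r = -4$
$\left(r + \left(\left(-51 - 4\right) + 17\right)\right)^{2} = \left(-4 + \left(\left(-51 - 4\right) + 17\right)\right)^{2} = \left(-4 + \left(-55 + 17\right)\right)^{2} = \left(-4 - 38\right)^{2} = \left(-42\right)^{2} = 1764$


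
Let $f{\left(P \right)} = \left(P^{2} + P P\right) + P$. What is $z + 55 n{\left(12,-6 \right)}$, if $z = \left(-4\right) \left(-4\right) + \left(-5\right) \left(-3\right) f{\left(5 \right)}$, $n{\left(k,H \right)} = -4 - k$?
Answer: $-39$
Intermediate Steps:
$f{\left(P \right)} = P + 2 P^{2}$ ($f{\left(P \right)} = \left(P^{2} + P^{2}\right) + P = 2 P^{2} + P = P + 2 P^{2}$)
$z = 841$ ($z = \left(-4\right) \left(-4\right) + \left(-5\right) \left(-3\right) 5 \left(1 + 2 \cdot 5\right) = 16 + 15 \cdot 5 \left(1 + 10\right) = 16 + 15 \cdot 5 \cdot 11 = 16 + 15 \cdot 55 = 16 + 825 = 841$)
$z + 55 n{\left(12,-6 \right)} = 841 + 55 \left(-4 - 12\right) = 841 + 55 \left(-16\right) = 841 - 880 = -39$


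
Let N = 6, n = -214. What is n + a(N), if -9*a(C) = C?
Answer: -644/3 ≈ -214.67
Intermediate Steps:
a(C) = -C/9
n + a(N) = -214 - ⅑*6 = -214 - ⅔ = -644/3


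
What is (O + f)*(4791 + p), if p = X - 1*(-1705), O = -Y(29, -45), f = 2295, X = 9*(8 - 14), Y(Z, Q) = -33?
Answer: 14996976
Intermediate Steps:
X = -54 (X = 9*(-6) = -54)
O = 33 (O = -1*(-33) = 33)
p = 1651 (p = -54 - 1*(-1705) = -54 + 1705 = 1651)
(O + f)*(4791 + p) = (33 + 2295)*(4791 + 1651) = 2328*6442 = 14996976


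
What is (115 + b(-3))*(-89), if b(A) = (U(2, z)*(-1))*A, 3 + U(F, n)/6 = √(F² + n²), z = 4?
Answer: -5429 - 3204*√5 ≈ -12593.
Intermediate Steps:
U(F, n) = -18 + 6*√(F² + n²)
b(A) = A*(18 - 12*√5) (b(A) = ((-18 + 6*√(2² + 4²))*(-1))*A = ((-18 + 6*√(4 + 16))*(-1))*A = ((-18 + 6*√20)*(-1))*A = ((-18 + 6*(2*√5))*(-1))*A = ((-18 + 12*√5)*(-1))*A = (18 - 12*√5)*A = A*(18 - 12*√5))
(115 + b(-3))*(-89) = (115 + 6*(-3)*(3 - 2*√5))*(-89) = (115 + (-54 + 36*√5))*(-89) = (61 + 36*√5)*(-89) = -5429 - 3204*√5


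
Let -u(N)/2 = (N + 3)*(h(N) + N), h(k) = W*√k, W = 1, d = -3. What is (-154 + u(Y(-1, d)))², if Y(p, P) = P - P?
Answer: 23716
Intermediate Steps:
Y(p, P) = 0
h(k) = √k (h(k) = 1*√k = √k)
u(N) = -2*(3 + N)*(N + √N) (u(N) = -2*(N + 3)*(√N + N) = -2*(3 + N)*(N + √N))
(-154 + u(Y(-1, d)))² = (-154 + (-6*0 - 6*√0 - 2*0² - 2*0^(3/2)))² = (-154 + (0 - 6*0 - 2*0 - 2*0))² = (-154 + (0 + 0 + 0 + 0))² = (-154 + 0)² = (-154)² = 23716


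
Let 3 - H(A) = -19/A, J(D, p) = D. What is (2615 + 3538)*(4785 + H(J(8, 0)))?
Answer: 235801419/8 ≈ 2.9475e+7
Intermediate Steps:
H(A) = 3 + 19/A (H(A) = 3 - (-19)/A = 3 + 19/A)
(2615 + 3538)*(4785 + H(J(8, 0))) = (2615 + 3538)*(4785 + (3 + 19/8)) = 6153*(4785 + (3 + 19*(1/8))) = 6153*(4785 + (3 + 19/8)) = 6153*(4785 + 43/8) = 6153*(38323/8) = 235801419/8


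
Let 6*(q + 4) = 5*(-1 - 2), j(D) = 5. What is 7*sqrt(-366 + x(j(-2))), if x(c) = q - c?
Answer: 7*I*sqrt(1510)/2 ≈ 136.01*I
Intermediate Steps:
q = -13/2 (q = -4 + (5*(-1 - 2))/6 = -4 + (5*(-3))/6 = -4 + (1/6)*(-15) = -4 - 5/2 = -13/2 ≈ -6.5000)
x(c) = -13/2 - c
7*sqrt(-366 + x(j(-2))) = 7*sqrt(-366 + (-13/2 - 1*5)) = 7*sqrt(-366 + (-13/2 - 5)) = 7*sqrt(-366 - 23/2) = 7*sqrt(-755/2) = 7*(I*sqrt(1510)/2) = 7*I*sqrt(1510)/2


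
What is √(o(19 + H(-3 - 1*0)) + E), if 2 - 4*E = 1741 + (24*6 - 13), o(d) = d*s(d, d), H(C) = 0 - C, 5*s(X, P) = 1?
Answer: I*√46310/10 ≈ 21.52*I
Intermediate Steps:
s(X, P) = ⅕ (s(X, P) = (⅕)*1 = ⅕)
H(C) = -C
o(d) = d/5 (o(d) = d*(⅕) = d/5)
E = -935/2 (E = ½ - (1741 + (24*6 - 13))/4 = ½ - (1741 + (144 - 13))/4 = ½ - (1741 + 131)/4 = ½ - ¼*1872 = ½ - 468 = -935/2 ≈ -467.50)
√(o(19 + H(-3 - 1*0)) + E) = √((19 - (-3 - 1*0))/5 - 935/2) = √((19 - (-3 + 0))/5 - 935/2) = √((19 - 1*(-3))/5 - 935/2) = √((19 + 3)/5 - 935/2) = √((⅕)*22 - 935/2) = √(22/5 - 935/2) = √(-4631/10) = I*√46310/10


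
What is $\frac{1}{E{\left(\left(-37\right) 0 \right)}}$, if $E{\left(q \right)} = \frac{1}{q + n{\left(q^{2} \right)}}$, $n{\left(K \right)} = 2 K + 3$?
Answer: $3$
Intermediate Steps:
$n{\left(K \right)} = 3 + 2 K$
$E{\left(q \right)} = \frac{1}{3 + q + 2 q^{2}}$ ($E{\left(q \right)} = \frac{1}{q + \left(3 + 2 q^{2}\right)} = \frac{1}{3 + q + 2 q^{2}}$)
$\frac{1}{E{\left(\left(-37\right) 0 \right)}} = \frac{1}{\frac{1}{3 - 0 + 2 \left(\left(-37\right) 0\right)^{2}}} = \frac{1}{\frac{1}{3 + 0 + 2 \cdot 0^{2}}} = \frac{1}{\frac{1}{3 + 0 + 2 \cdot 0}} = \frac{1}{\frac{1}{3 + 0 + 0}} = \frac{1}{\frac{1}{3}} = 3$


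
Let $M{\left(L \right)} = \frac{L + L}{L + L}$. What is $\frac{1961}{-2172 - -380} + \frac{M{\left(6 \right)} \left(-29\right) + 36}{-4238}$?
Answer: $- \frac{4161631}{3797248} \approx -1.096$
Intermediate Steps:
$M{\left(L \right)} = 1$ ($M{\left(L \right)} = \frac{2 L}{2 L} = 2 L \frac{1}{2 L} = 1$)
$\frac{1961}{-2172 - -380} + \frac{M{\left(6 \right)} \left(-29\right) + 36}{-4238} = \frac{1961}{-2172 - -380} + \frac{1 \left(-29\right) + 36}{-4238} = \frac{1961}{-2172 + 380} + \left(-29 + 36\right) \left(- \frac{1}{4238}\right) = \frac{1961}{-1792} + 7 \left(- \frac{1}{4238}\right) = 1961 \left(- \frac{1}{1792}\right) - \frac{7}{4238} = - \frac{1961}{1792} - \frac{7}{4238} = - \frac{4161631}{3797248}$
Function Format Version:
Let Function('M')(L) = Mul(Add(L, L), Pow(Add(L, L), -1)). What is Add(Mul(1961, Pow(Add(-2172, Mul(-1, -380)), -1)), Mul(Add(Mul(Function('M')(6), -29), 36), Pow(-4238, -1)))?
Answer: Rational(-4161631, 3797248) ≈ -1.0960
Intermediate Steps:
Function('M')(L) = 1 (Function('M')(L) = Mul(Mul(2, L), Pow(Mul(2, L), -1)) = Mul(Mul(2, L), Mul(Rational(1, 2), Pow(L, -1))) = 1)
Add(Mul(1961, Pow(Add(-2172, Mul(-1, -380)), -1)), Mul(Add(Mul(Function('M')(6), -29), 36), Pow(-4238, -1))) = Add(Mul(1961, Pow(Add(-2172, Mul(-1, -380)), -1)), Mul(Add(Mul(1, -29), 36), Pow(-4238, -1))) = Add(Mul(1961, Pow(Add(-2172, 380), -1)), Mul(Add(-29, 36), Rational(-1, 4238))) = Add(Mul(1961, Pow(-1792, -1)), Mul(7, Rational(-1, 4238))) = Add(Mul(1961, Rational(-1, 1792)), Rational(-7, 4238)) = Add(Rational(-1961, 1792), Rational(-7, 4238)) = Rational(-4161631, 3797248)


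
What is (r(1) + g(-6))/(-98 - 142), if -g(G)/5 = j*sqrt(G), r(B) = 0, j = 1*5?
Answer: 5*I*sqrt(6)/48 ≈ 0.25516*I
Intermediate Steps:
j = 5
g(G) = -25*sqrt(G)
(r(1) + g(-6))/(-98 - 142) = (0 - 25*I*sqrt(6))/(-98 - 142) = (0 - 25*I*sqrt(6))/(-240) = -(0 - 25*I*sqrt(6))/240 = -(-5)*I*sqrt(6)/48 = 5*I*sqrt(6)/48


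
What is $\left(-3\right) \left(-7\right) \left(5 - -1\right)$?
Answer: $126$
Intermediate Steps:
$\left(-3\right) \left(-7\right) \left(5 - -1\right) = 21 \left(5 + 1\right) = 21 \cdot 6 = 126$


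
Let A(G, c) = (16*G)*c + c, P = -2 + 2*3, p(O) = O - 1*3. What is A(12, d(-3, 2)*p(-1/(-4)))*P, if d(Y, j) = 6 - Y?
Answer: -19107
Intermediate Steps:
p(O) = -3 + O (p(O) = O - 3 = -3 + O)
P = 4 (P = -2 + 6 = 4)
A(G, c) = c + 16*G*c (A(G, c) = 16*G*c + c = c + 16*G*c)
A(12, d(-3, 2)*p(-1/(-4)))*P = (((6 - 1*(-3))*(-3 - 1/(-4)))*(1 + 16*12))*4 = (((6 + 3)*(-3 - 1*(-¼)))*(1 + 192))*4 = ((9*(-3 + ¼))*193)*4 = ((9*(-11/4))*193)*4 = -99/4*193*4 = -19107/4*4 = -19107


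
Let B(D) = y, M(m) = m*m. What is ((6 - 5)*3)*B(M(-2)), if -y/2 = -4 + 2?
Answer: 12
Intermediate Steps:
y = 4 (y = -2*(-4 + 2) = -2*(-2) = 4)
M(m) = m²
B(D) = 4
((6 - 5)*3)*B(M(-2)) = ((6 - 5)*3)*4 = (1*3)*4 = 3*4 = 12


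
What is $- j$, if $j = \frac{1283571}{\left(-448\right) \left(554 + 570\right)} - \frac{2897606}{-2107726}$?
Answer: $\frac{623160336517}{530674821376} \approx 1.1743$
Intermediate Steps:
$j = - \frac{623160336517}{530674821376}$ ($j = \frac{1283571}{\left(-448\right) 1124} - - \frac{1448803}{1053863} = \frac{1283571}{-503552} + \frac{1448803}{1053863} = 1283571 \left(- \frac{1}{503552}\right) + \frac{1448803}{1053863} = - \frac{1283571}{503552} + \frac{1448803}{1053863} = - \frac{623160336517}{530674821376} \approx -1.1743$)
$- j = \left(-1\right) \left(- \frac{623160336517}{530674821376}\right) = \frac{623160336517}{530674821376}$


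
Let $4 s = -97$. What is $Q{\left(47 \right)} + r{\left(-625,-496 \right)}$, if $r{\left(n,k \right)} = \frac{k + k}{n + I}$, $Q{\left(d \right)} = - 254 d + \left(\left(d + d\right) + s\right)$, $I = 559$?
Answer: $- \frac{1564625}{132} \approx -11853.0$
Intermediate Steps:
$s = - \frac{97}{4}$ ($s = \frac{1}{4} \left(-97\right) = - \frac{97}{4} \approx -24.25$)
$Q{\left(d \right)} = - \frac{97}{4} - 252 d$ ($Q{\left(d \right)} = - 254 d + \left(\left(d + d\right) - \frac{97}{4}\right) = - 254 d + \left(2 d - \frac{97}{4}\right) = - 254 d + \left(- \frac{97}{4} + 2 d\right) = - \frac{97}{4} - 252 d$)
$r{\left(n,k \right)} = \frac{2 k}{559 + n}$ ($r{\left(n,k \right)} = \frac{k + k}{n + 559} = \frac{2 k}{559 + n}$)
$Q{\left(47 \right)} + r{\left(-625,-496 \right)} = \left(- \frac{97}{4} - 11844\right) + 2 \left(-496\right) \frac{1}{559 - 625} = \left(- \frac{97}{4} - 11844\right) + 2 \left(-496\right) \frac{1}{-66} = - \frac{47473}{4} + 2 \left(-496\right) \left(- \frac{1}{66}\right) = - \frac{47473}{4} + \frac{496}{33} = - \frac{1564625}{132}$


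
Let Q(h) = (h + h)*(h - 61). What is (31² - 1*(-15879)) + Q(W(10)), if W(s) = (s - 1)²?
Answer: 20080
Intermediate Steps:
W(s) = (-1 + s)²
Q(h) = 2*h*(-61 + h) (Q(h) = (2*h)*(-61 + h) = 2*h*(-61 + h))
(31² - 1*(-15879)) + Q(W(10)) = (31² - 1*(-15879)) + 2*(-1 + 10)²*(-61 + (-1 + 10)²) = (961 + 15879) + 2*9²*(-61 + 9²) = 16840 + 2*81*(-61 + 81) = 16840 + 2*81*20 = 16840 + 3240 = 20080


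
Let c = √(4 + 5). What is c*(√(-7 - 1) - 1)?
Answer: -3 + 6*I*√2 ≈ -3.0 + 8.4853*I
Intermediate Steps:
c = 3 (c = √9 = 3)
c*(√(-7 - 1) - 1) = 3*(√(-7 - 1) - 1) = 3*(√(-8) - 1) = 3*(2*I*√2 - 1) = 3*(-1 + 2*I*√2) = -3 + 6*I*√2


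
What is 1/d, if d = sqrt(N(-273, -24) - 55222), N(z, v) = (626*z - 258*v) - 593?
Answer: -I*sqrt(220521)/220521 ≈ -0.0021295*I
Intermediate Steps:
N(z, v) = -593 - 258*v + 626*z (N(z, v) = (-258*v + 626*z) - 593 = -593 - 258*v + 626*z)
d = I*sqrt(220521) (d = sqrt((-593 - 258*(-24) + 626*(-273)) - 55222) = sqrt((-593 + 6192 - 170898) - 55222) = sqrt(-165299 - 55222) = sqrt(-220521) = I*sqrt(220521) ≈ 469.6*I)
1/d = 1/(I*sqrt(220521)) = -I*sqrt(220521)/220521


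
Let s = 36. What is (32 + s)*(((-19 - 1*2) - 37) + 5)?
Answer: -3604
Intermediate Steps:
(32 + s)*(((-19 - 1*2) - 37) + 5) = (32 + 36)*(((-19 - 1*2) - 37) + 5) = 68*(((-19 - 2) - 37) + 5) = 68*((-21 - 37) + 5) = 68*(-58 + 5) = 68*(-53) = -3604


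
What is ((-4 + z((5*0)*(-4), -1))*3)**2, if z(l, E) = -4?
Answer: 576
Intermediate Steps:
((-4 + z((5*0)*(-4), -1))*3)**2 = ((-4 - 4)*3)**2 = (-8*3)**2 = (-24)**2 = 576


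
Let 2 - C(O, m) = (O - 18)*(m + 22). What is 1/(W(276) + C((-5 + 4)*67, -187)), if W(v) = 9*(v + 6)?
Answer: -1/11485 ≈ -8.7070e-5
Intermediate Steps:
C(O, m) = 2 - (-18 + O)*(22 + m) (C(O, m) = 2 - (O - 18)*(m + 22) = 2 - (-18 + O)*(22 + m))
W(v) = 54 + 9*v (W(v) = 9*(6 + v) = 54 + 9*v)
1/(W(276) + C((-5 + 4)*67, -187)) = 1/((54 + 9*276) + (398 - 22*(-5 + 4)*67 + 18*(-187) - 1*(-5 + 4)*67*(-187))) = 1/((54 + 2484) + (398 - (-22)*67 - 3366 - 1*(-1*67)*(-187))) = 1/(2538 + (398 - 22*(-67) - 3366 - 1*(-67)*(-187))) = 1/(2538 + (398 + 1474 - 3366 - 12529)) = 1/(2538 - 14023) = 1/(-11485) = -1/11485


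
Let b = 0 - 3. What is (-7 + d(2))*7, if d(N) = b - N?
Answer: -84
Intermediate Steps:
b = -3
d(N) = -3 - N
(-7 + d(2))*7 = (-7 + (-3 - 1*2))*7 = (-7 + (-3 - 2))*7 = (-7 - 5)*7 = -12*7 = -84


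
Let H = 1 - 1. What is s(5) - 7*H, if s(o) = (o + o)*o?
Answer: 50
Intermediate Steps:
H = 0
s(o) = 2*o**2 (s(o) = (2*o)*o = 2*o**2)
s(5) - 7*H = 2*5**2 - 7*0 = 2*25 + 0 = 50 + 0 = 50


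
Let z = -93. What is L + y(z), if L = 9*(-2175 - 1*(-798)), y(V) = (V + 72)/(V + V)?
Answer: -768359/62 ≈ -12393.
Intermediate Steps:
y(V) = (72 + V)/(2*V) (y(V) = (72 + V)/((2*V)) = (72 + V)*(1/(2*V)) = (72 + V)/(2*V))
L = -12393 (L = 9*(-2175 + 798) = 9*(-1377) = -12393)
L + y(z) = -12393 + (1/2)*(72 - 93)/(-93) = -12393 + (1/2)*(-1/93)*(-21) = -12393 + 7/62 = -768359/62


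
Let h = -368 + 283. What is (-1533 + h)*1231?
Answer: -1991758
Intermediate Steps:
h = -85
(-1533 + h)*1231 = (-1533 - 85)*1231 = -1618*1231 = -1991758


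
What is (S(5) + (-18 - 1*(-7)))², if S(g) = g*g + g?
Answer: 361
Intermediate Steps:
S(g) = g + g² (S(g) = g² + g = g + g²)
(S(5) + (-18 - 1*(-7)))² = (5*(1 + 5) + (-18 - 1*(-7)))² = (5*6 + (-18 + 7))² = (30 - 11)² = 19² = 361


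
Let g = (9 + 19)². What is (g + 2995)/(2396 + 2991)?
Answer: 3779/5387 ≈ 0.70150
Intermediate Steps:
g = 784 (g = 28² = 784)
(g + 2995)/(2396 + 2991) = (784 + 2995)/(2396 + 2991) = 3779/5387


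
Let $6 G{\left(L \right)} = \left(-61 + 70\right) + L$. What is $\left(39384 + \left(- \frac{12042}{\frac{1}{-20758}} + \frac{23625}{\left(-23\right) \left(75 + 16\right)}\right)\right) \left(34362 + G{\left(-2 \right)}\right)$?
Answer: $\frac{5137441549749165}{598} \approx 8.591 \cdot 10^{12}$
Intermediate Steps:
$G{\left(L \right)} = \frac{3}{2} + \frac{L}{6}$ ($G{\left(L \right)} = \frac{\left(-61 + 70\right) + L}{6} = \frac{9 + L}{6} = \frac{3}{2} + \frac{L}{6}$)
$\left(39384 + \left(- \frac{12042}{\frac{1}{-20758}} + \frac{23625}{\left(-23\right) \left(75 + 16\right)}\right)\right) \left(34362 + G{\left(-2 \right)}\right) = \left(39384 + \left(- \frac{12042}{\frac{1}{-20758}} + \frac{23625}{\left(-23\right) \left(75 + 16\right)}\right)\right) \left(34362 + \left(\frac{3}{2} + \frac{1}{6} \left(-2\right)\right)\right) = \left(39384 + \left(- \frac{12042}{- \frac{1}{20758}} + \frac{23625}{\left(-23\right) 91}\right)\right) \left(34362 + \left(\frac{3}{2} - \frac{1}{3}\right)\right) = \left(39384 + \left(\left(-12042\right) \left(-20758\right) + \frac{23625}{-2093}\right)\right) \left(34362 + \frac{7}{6}\right) = \left(39384 + \left(249967836 + 23625 \left(- \frac{1}{2093}\right)\right)\right) \frac{206179}{6} = \left(39384 + \left(249967836 - \frac{3375}{299}\right)\right) \frac{206179}{6} = \left(39384 + \frac{74740379589}{299}\right) \frac{206179}{6} = \frac{74752155405}{299} \cdot \frac{206179}{6} = \frac{5137441549749165}{598}$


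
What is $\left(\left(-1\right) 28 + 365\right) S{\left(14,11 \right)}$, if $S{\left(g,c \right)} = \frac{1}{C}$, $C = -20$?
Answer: $- \frac{337}{20} \approx -16.85$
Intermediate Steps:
$S{\left(g,c \right)} = - \frac{1}{20}$ ($S{\left(g,c \right)} = \frac{1}{-20} = - \frac{1}{20}$)
$\left(\left(-1\right) 28 + 365\right) S{\left(14,11 \right)} = \left(\left(-1\right) 28 + 365\right) \left(- \frac{1}{20}\right) = \left(-28 + 365\right) \left(- \frac{1}{20}\right) = 337 \left(- \frac{1}{20}\right) = - \frac{337}{20}$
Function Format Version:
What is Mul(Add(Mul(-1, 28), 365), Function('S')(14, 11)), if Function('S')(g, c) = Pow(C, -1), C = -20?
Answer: Rational(-337, 20) ≈ -16.850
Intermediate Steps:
Function('S')(g, c) = Rational(-1, 20) (Function('S')(g, c) = Pow(-20, -1) = Rational(-1, 20))
Mul(Add(Mul(-1, 28), 365), Function('S')(14, 11)) = Mul(Add(Mul(-1, 28), 365), Rational(-1, 20)) = Mul(Add(-28, 365), Rational(-1, 20)) = Mul(337, Rational(-1, 20)) = Rational(-337, 20)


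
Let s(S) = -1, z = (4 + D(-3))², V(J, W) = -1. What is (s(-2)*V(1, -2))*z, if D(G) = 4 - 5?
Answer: 9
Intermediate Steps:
D(G) = -1
z = 9 (z = (4 - 1)² = 3² = 9)
(s(-2)*V(1, -2))*z = -1*(-1)*9 = 1*9 = 9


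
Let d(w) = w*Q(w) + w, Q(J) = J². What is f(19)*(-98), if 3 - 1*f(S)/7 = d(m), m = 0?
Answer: -2058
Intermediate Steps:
d(w) = w + w³ (d(w) = w*w² + w = w³ + w = w + w³)
f(S) = 21 (f(S) = 21 - 7*(0 + 0³) = 21 - 7*(0 + 0) = 21 - 7*0 = 21 + 0 = 21)
f(19)*(-98) = 21*(-98) = -2058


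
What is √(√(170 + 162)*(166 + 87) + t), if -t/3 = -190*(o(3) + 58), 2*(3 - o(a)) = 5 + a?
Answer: √(32490 + 506*√83) ≈ 192.61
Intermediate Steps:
o(a) = ½ - a/2 (o(a) = 3 - (5 + a)/2 = 3 + (-5/2 - a/2) = ½ - a/2)
t = 32490 (t = -(-570)*((½ - ½*3) + 58) = -(-570)*((½ - 3/2) + 58) = -(-570)*(-1 + 58) = -(-570)*57 = -3*(-10830) = 32490)
√(√(170 + 162)*(166 + 87) + t) = √(√(170 + 162)*(166 + 87) + 32490) = √(√332*253 + 32490) = √((2*√83)*253 + 32490) = √(506*√83 + 32490) = √(32490 + 506*√83)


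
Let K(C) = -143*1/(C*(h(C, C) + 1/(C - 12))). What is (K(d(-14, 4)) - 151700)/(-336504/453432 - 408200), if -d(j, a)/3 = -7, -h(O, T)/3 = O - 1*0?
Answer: 1622193386729/4365069327486 ≈ 0.37163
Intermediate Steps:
h(O, T) = -3*O (h(O, T) = -3*(O - 1*0) = -3*(O + 0) = -3*O)
d(j, a) = 21 (d(j, a) = -3*(-7) = 21)
K(C) = -143/(C*(1/(-12 + C) - 3*C)) (K(C) = -143*1/(C*(-3*C + 1/(C - 12))) = -143*1/(C*(-3*C + 1/(-12 + C))) = -143*1/(C*(1/(-12 + C) - 3*C)) = -143/(C*(1/(-12 + C) - 3*C)))
(K(d(-14, 4)) - 151700)/(-336504/453432 - 408200) = (143*(12 - 1*21)/(21*(1 - 3*21² + 36*21)) - 151700)/(-336504/453432 - 408200) = (143*(1/21)*(12 - 21)/(1 - 3*441 + 756) - 151700)/(-336504*1/453432 - 408200) = (143*(1/21)*(-9)/(1 - 1323 + 756) - 151700)/(-2003/2699 - 408200) = (143*(1/21)*(-9)/(-566) - 151700)/(-1101733803/2699) = (143*(1/21)*(-1/566)*(-9) - 151700)*(-2699/1101733803) = (429/3962 - 151700)*(-2699/1101733803) = -601034971/3962*(-2699/1101733803) = 1622193386729/4365069327486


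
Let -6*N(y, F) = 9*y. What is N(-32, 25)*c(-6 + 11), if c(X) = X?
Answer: 240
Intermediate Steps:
N(y, F) = -3*y/2
N(-32, 25)*c(-6 + 11) = (-3/2*(-32))*(-6 + 11) = 48*5 = 240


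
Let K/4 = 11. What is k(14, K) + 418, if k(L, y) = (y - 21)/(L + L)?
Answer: 11727/28 ≈ 418.82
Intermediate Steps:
K = 44 (K = 4*11 = 44)
k(L, y) = (-21 + y)/(2*L) (k(L, y) = (-21 + y)/((2*L)) = (-21 + y)*(1/(2*L)) = (-21 + y)/(2*L))
k(14, K) + 418 = (1/2)*(-21 + 44)/14 + 418 = (1/2)*(1/14)*23 + 418 = 23/28 + 418 = 11727/28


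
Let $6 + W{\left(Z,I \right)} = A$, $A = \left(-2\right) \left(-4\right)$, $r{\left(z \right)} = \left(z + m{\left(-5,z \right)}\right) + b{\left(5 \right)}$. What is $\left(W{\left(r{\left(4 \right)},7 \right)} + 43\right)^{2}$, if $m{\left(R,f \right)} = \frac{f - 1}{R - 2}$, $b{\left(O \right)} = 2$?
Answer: $2025$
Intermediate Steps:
$m{\left(R,f \right)} = \frac{-1 + f}{-2 + R}$
$r{\left(z \right)} = \frac{15}{7} + \frac{6 z}{7}$ ($r{\left(z \right)} = \left(z + \frac{-1 + z}{-2 - 5}\right) + 2 = \left(z + \frac{-1 + z}{-7}\right) + 2 = \left(z - \frac{-1 + z}{7}\right) + 2 = \left(z - \left(- \frac{1}{7} + \frac{z}{7}\right)\right) + 2 = \left(\frac{1}{7} + \frac{6 z}{7}\right) + 2 = \frac{15}{7} + \frac{6 z}{7}$)
$A = 8$
$W{\left(Z,I \right)} = 2$ ($W{\left(Z,I \right)} = -6 + 8 = 2$)
$\left(W{\left(r{\left(4 \right)},7 \right)} + 43\right)^{2} = \left(2 + 43\right)^{2} = 45^{2} = 2025$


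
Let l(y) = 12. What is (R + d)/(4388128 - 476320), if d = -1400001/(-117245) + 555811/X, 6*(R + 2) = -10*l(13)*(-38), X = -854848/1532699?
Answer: -33267595823186959/130689141997199360 ≈ -0.25456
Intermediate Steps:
X = -854848/1532699 (X = -854848*1/1532699 = -854848/1532699 ≈ -0.55774)
R = 758 (R = -2 + (-10*12*(-38))/6 = -2 + (-120*(-38))/6 = -2 + (⅙)*4560 = -2 + 760 = 758)
d = -99878759273110957/100226653760 (d = -1400001/(-117245) + 555811/(-854848/1532699) = -1400001*(-1/117245) + 555811*(-1532699/854848) = 1400001/117245 - 851890963889/854848 = -99878759273110957/100226653760 ≈ -9.9653e+5)
(R + d)/(4388128 - 476320) = (758 - 99878759273110957/100226653760)/(4388128 - 476320) = -99802787469560877/100226653760/3911808 = -99802787469560877/100226653760*1/3911808 = -33267595823186959/130689141997199360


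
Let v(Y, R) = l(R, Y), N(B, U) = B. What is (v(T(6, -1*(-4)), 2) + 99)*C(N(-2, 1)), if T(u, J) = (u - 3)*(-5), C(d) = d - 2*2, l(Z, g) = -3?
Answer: -576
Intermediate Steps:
C(d) = -4 + d (C(d) = d - 4 = -4 + d)
T(u, J) = 15 - 5*u (T(u, J) = (-3 + u)*(-5) = 15 - 5*u)
v(Y, R) = -3
(v(T(6, -1*(-4)), 2) + 99)*C(N(-2, 1)) = (-3 + 99)*(-4 - 2) = 96*(-6) = -576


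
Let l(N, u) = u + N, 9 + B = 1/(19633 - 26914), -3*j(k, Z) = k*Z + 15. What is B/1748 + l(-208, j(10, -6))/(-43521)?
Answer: -65930641/92316658158 ≈ -0.00071418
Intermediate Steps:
j(k, Z) = -5 - Z*k/3 (j(k, Z) = -(k*Z + 15)/3 = -(Z*k + 15)/3 = -(15 + Z*k)/3 = -5 - Z*k/3)
B = -65530/7281 (B = -9 + 1/(19633 - 26914) = -9 + 1/(-7281) = -9 - 1/7281 = -65530/7281 ≈ -9.0001)
l(N, u) = N + u
B/1748 + l(-208, j(10, -6))/(-43521) = -65530/7281/1748 + (-208 + (-5 - 1/3*(-6)*10))/(-43521) = -65530/7281*1/1748 + (-208 + (-5 + 20))*(-1/43521) = -32765/6363594 + (-208 + 15)*(-1/43521) = -32765/6363594 - 193*(-1/43521) = -32765/6363594 + 193/43521 = -65930641/92316658158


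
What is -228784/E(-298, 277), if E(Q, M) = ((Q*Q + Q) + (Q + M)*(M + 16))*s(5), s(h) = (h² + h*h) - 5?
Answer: -228784/3705885 ≈ -0.061735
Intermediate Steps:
s(h) = -5 + 2*h² (s(h) = (h² + h²) - 5 = 2*h² - 5 = -5 + 2*h²)
E(Q, M) = 45*Q + 45*Q² + 45*(16 + M)*(M + Q) (E(Q, M) = ((Q*Q + Q) + (Q + M)*(M + 16))*(-5 + 2*5²) = ((Q² + Q) + (M + Q)*(16 + M))*(-5 + 2*25) = ((Q + Q²) + (16 + M)*(M + Q))*(-5 + 50) = (Q + Q² + (16 + M)*(M + Q))*45 = 45*Q + 45*Q² + 45*(16 + M)*(M + Q))
-228784/E(-298, 277) = -228784/(45*277² + 45*(-298)² + 720*277 + 765*(-298) + 45*277*(-298)) = -228784/(45*76729 + 45*88804 + 199440 - 227970 - 3714570) = -228784/(3452805 + 3996180 + 199440 - 227970 - 3714570) = -228784/3705885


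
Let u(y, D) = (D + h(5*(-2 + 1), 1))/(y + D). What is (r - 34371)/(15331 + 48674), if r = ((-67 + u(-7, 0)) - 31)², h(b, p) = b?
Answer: -406806/1045415 ≈ -0.38913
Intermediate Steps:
u(y, D) = (-5 + D)/(D + y) (u(y, D) = (D + 5*(-2 + 1))/(y + D) = (D + 5*(-1))/(D + y) = (D - 5)/(D + y) = (-5 + D)/(D + y))
r = 463761/49 (r = ((-67 + (-5 + 0)/(0 - 7)) - 31)² = ((-67 - 5/(-7)) - 31)² = ((-67 - ⅐*(-5)) - 31)² = ((-67 + 5/7) - 31)² = (-464/7 - 31)² = (-681/7)² = 463761/49 ≈ 9464.5)
(r - 34371)/(15331 + 48674) = (463761/49 - 34371)/(15331 + 48674) = -1220418/49/64005 = -1220418/49*1/64005 = -406806/1045415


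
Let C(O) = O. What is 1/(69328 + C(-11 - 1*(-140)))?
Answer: 1/69457 ≈ 1.4397e-5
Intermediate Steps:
1/(69328 + C(-11 - 1*(-140))) = 1/(69328 + (-11 - 1*(-140))) = 1/(69328 + (-11 + 140)) = 1/(69328 + 129) = 1/69457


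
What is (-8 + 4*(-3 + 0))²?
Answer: 400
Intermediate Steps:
(-8 + 4*(-3 + 0))² = (-8 + 4*(-3))² = (-8 - 12)² = (-20)² = 400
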